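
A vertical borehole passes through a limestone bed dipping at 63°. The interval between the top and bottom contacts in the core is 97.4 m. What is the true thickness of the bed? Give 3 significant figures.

44.2 m

True thickness t = h · cos(dip) = 97.4 × cos 63°
t = 97.4 × 0.4540 = 44.219 m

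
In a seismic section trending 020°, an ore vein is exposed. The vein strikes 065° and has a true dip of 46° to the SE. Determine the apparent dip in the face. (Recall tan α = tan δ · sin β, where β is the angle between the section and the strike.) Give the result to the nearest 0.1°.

Angle between strike (065°) and section (020°): β = 45°.
tan α = tan 46° × sin 45° = 1.0355 × 0.7071 = 0.7322
α = arctan(0.7322) = 36.21°

36.2°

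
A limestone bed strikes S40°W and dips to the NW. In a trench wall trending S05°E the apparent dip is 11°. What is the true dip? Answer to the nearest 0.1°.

β = acute angle between strike S40°W and section S05°E = 45°.
tan δ = tan α / sin β = tan 11° / sin 45° = 0.1944 / 0.7071 = 0.2749
δ = arctan(0.2749) = 15.37°

15.4°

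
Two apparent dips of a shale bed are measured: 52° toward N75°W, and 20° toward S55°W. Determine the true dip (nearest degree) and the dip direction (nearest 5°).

true dip 55°, dip direction 310°

The two traces are lines in the plane: v₁ = (sin 285°·cos 52°, cos 285°·cos 52°, −sin 52°), v₂ = (sin 235°·cos 20°, cos 235°·cos 20°, −sin 20°).
The plane normal is n = v₁ × v₂ ∝ (-0.479, 0.403, 0.443).
True dip = arccos(n_z / |n|) = arccos(0.5776) = 54.7°.
Dip direction = atan2(-0.479, 0.403) = 310° (azimuth of n's horizontal projection).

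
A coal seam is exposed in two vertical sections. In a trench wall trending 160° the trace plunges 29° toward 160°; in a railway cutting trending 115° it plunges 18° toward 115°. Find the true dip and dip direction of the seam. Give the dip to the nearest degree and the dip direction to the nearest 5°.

true dip 29°, dip direction 170°

Represent each trace as a vector plunging at its apparent dip toward its trend (east-north-up frame): v₁ = (0.299, -0.822, -0.485), v₂ = (0.862, -0.402, -0.309).
Cross product v₁ × v₂ gives the pole to the plane: n ∝ (0.059, -0.325, 0.588).
tan δ = √(n_x²+n_y²)/n_z = 0.331/0.588, so δ = 29.4°.
The horizontal component of n points toward azimuth atan2(n_x, n_y) = 170°, the dip direction.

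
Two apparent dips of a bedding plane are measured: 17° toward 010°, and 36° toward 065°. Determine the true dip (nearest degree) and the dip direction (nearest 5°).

Each apparent-dip line lies in the plane. As unit vectors (x east, y north, z up), v₁ plunges 17°→010° and v₂ plunges 36°→065°.
n = v₁ × v₂ = (0.454, 0.117, 0.634) (taken with n_z > 0).
Dip δ = arctan(|n_h|/n_z) = arctan(0.468/0.634) = 36.5°.
Dip direction = atan2(0.454, 0.117) = 76° (azimuth of n's horizontal projection).

true dip 36°, dip direction 075°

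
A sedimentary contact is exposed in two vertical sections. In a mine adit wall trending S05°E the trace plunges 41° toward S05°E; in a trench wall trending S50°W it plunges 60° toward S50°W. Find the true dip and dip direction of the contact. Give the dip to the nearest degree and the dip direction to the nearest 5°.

Represent each trace as a vector plunging at its apparent dip toward its trend (east-north-up frame): v₁ = (0.066, -0.752, -0.656), v₂ = (-0.383, -0.321, -0.866).
Cross product v₁ × v₂ gives the pole to the plane: n ∝ (-0.440, -0.308, 0.309).
Dip δ = arctan(|n_h|/n_z) = arctan(0.537/0.309) = 60.1°.
Dip direction = atan2(-0.440, -0.308) = 235° (azimuth of n's horizontal projection).

true dip 60°, dip direction 235°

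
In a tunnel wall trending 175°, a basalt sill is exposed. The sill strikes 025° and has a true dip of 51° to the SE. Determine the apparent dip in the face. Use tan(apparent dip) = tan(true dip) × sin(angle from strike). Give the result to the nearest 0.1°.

Angle between strike (025°) and section (175°): β = 30°.
tan α = tan 51° × sin 30° = 1.2349 × 0.5000 = 0.6174
apparent dip = arctan 0.6174 = 31.69°

31.7°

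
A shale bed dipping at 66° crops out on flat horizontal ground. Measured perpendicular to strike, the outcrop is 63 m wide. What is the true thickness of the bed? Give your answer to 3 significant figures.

57.6 m

True thickness t = w · sin(dip) = 63 × sin 66°
t = 63 × 0.9135 = 57.553 m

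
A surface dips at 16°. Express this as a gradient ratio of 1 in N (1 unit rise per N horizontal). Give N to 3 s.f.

1 in 3.49

1 : N means tan θ = 1/N, so N = 1/tan 16° = 1/0.2867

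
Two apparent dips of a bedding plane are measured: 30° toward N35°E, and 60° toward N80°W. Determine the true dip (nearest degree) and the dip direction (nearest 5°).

The two traces are lines in the plane: v₁ = (sin 35°·cos 30°, cos 35°·cos 30°, −sin 30°), v₂ = (sin 280°·cos 60°, cos 280°·cos 60°, −sin 60°).
The plane normal is n = v₁ × v₂ ∝ (-0.571, 0.676, 0.392).
tan δ = √(n_x²+n_y²)/n_z = 0.885/0.392, so δ = 66.1°.
Dip direction = atan2(-0.571, 0.676) = 320° (azimuth of n's horizontal projection).

true dip 66°, dip direction 320°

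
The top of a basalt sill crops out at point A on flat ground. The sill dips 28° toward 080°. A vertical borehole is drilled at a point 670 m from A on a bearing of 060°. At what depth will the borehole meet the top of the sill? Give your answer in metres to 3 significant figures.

335 m

The hole lies 20° from the dip direction, so the down-dip offset is 670 × cos 20° = 629.59 m.
Depth = down-dip offset × tan(dip) = 629.59 × tan 28° = 629.59 × 0.5317
Depth = 334.76 m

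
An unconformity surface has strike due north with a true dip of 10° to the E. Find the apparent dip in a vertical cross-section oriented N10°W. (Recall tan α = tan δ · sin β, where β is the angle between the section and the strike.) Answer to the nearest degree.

2°

The section lies 10° from the strike.
tan α = tan 10° × sin 10° = 0.1763 × 0.1736 = 0.0306
α = arctan(0.0306) = 1.75°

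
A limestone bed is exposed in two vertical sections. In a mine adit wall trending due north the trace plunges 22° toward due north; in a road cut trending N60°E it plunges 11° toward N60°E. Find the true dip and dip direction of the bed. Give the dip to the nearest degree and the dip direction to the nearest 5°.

Represent each trace as a vector plunging at its apparent dip toward its trend (east-north-up frame): v₁ = (0.000, 0.927, -0.375), v₂ = (0.850, 0.491, -0.191).
Cross product v₁ × v₂ gives the pole to the plane: n ∝ (-0.007, 0.318, 0.788).
tan δ = √(n_x²+n_y²)/n_z = 0.319/0.788, so δ = 22.0°.
Dip direction = azimuth of (n_x, n_y) = atan2(-0.007, 0.318) = 359°.

true dip 22°, dip direction 000°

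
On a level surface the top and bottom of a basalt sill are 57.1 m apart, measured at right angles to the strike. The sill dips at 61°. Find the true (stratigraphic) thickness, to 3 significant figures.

49.9 m

True thickness t = w · sin(dip) = 57.1 × sin 61°
t = 57.1 × 0.8746 = 49.941 m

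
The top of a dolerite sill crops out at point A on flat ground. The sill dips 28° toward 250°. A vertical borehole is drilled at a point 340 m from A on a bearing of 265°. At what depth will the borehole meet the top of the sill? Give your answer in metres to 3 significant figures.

The hole lies 15° from the dip direction, so the down-dip offset is 340 × cos 15° = 328.41 m.
Depth = down-dip offset × tan(dip) = 328.41 × tan 28° = 328.41 × 0.5317
Depth = 174.62 m

175 m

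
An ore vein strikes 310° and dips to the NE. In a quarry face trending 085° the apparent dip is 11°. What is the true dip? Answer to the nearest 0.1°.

The section is 45° from the strike.
tan(true dip) = tan 11° / sin 45° = 0.2749
δ = arctan(0.2749) = 15.37°

15.4°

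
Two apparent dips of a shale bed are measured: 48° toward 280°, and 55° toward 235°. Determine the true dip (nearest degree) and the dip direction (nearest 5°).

true dip 55°, dip direction 240°

Represent each trace as a vector plunging at its apparent dip toward its trend (east-north-up frame): v₁ = (-0.659, 0.116, -0.743), v₂ = (-0.470, -0.329, -0.819).
Cross product v₁ × v₂ gives the pole to the plane: n ∝ (-0.340, -0.191, 0.271).
True dip = arccos(n_z / |n|) = arccos(0.5717) = 55.1°.
The horizontal component of n points toward azimuth atan2(n_x, n_y) = 241°, the dip direction.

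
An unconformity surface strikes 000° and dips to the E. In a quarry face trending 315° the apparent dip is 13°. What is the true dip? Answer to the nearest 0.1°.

The section is 45° from the strike.
tan(true dip) = tan 13° / sin 45° = 0.3265
true dip = arctan 0.3265 = 18.08°

18.1°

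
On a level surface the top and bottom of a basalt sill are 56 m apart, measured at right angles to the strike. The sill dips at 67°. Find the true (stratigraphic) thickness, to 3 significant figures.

51.5 m

True thickness t = w · sin(dip) = 56 × sin 67°
t = 56 × 0.9205 = 51.548 m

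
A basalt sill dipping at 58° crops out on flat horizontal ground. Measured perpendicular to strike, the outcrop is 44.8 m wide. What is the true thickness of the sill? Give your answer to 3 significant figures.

38.0 m

True thickness t = w · sin(dip) = 44.8 × sin 58°
t = 44.8 × 0.8480 = 37.993 m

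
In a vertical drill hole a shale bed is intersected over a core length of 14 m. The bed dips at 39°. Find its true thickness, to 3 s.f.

True thickness t = h · cos(dip) = 14 × cos 39°
t = 14 × 0.7771 = 10.880 m

10.9 m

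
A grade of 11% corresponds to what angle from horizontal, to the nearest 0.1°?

tan θ = 11/100 = 0.1100
θ = arctan(0.1100) = 6.28°

6.3°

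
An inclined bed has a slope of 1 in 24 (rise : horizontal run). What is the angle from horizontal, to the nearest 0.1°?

2.4°

tan θ = 1/24 = 0.0417
θ = arctan(0.0417) = 2.39°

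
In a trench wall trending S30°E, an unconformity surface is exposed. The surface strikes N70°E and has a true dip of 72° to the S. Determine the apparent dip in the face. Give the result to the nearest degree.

The strike is N70°E and the section trends S30°E; the acute angle between them is β = 80°.
tan α = tan 72° × sin 80° = 3.0777 × 0.9848 = 3.0309
apparent dip = arctan 3.0309 = 71.74°

72°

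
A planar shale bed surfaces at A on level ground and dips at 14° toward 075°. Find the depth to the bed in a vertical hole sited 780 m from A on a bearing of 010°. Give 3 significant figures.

The hole lies 65° from the dip direction, so the down-dip offset is 780 × cos 65° = 329.64 m.
Depth = down-dip offset × tan(dip) = 329.64 × tan 14° = 329.64 × 0.2493
Depth = 82.19 m

82.2 m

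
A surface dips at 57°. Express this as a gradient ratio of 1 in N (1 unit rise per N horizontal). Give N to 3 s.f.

1 : N means tan θ = 1/N, so N = 1/tan 57° = 1/1.5399

1 in 0.649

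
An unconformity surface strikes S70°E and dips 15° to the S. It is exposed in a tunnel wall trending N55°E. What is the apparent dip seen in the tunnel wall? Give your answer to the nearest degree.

12°

The strike is S70°E and the section trends N55°E; the acute angle between them is β = 55°.
tan α = tan 15° × sin 55° = 0.2679 × 0.8192 = 0.2195
apparent dip = arctan 0.2195 = 12.38°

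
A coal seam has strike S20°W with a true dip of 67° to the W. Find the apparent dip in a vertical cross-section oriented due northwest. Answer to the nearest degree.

The section lies 65° from the strike.
tan(apparent dip) = tan 67° · sin 65° = 2.1351
α = arctan(2.1351) = 64.90°

65°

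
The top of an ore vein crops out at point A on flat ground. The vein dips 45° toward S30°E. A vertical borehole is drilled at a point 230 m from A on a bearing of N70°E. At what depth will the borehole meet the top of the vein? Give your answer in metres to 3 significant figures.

The hole lies 80° from the dip direction, so the down-dip offset is 230 × cos 80° = 39.94 m.
Depth = down-dip offset × tan(dip) = 39.94 × tan 45° = 39.94 × 1.0000
Depth = 39.94 m

39.9 m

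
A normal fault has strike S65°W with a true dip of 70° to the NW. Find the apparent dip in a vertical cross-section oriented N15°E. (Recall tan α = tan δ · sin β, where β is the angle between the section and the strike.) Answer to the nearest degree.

65°

The section lies 50° from the strike.
tan(apparent dip) = tan 70° · sin 50° = 2.1047
α = arctan(2.1047) = 64.59°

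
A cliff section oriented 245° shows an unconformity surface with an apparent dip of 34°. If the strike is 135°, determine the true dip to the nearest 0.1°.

β = acute angle between strike 135° and section 245° = 70°.
tan(true dip) = tan 34° / sin 70° = 0.7178
true dip = arctan 0.7178 = 35.67°

35.7°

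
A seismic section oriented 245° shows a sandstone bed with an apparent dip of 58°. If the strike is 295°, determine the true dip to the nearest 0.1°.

64.4°

β = acute angle between strike 295° and section 245° = 50°.
tan(true dip) = tan 58° / sin 50° = 2.0891
true dip = arctan 2.0891 = 64.42°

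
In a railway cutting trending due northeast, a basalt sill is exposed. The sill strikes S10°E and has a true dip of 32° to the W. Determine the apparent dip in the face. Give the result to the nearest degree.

Angle between strike (S10°E) and section (due northeast): β = 55°.
tan(apparent dip) = tan 32° · sin 55° = 0.5119
α = arctan(0.5119) = 27.11°

27°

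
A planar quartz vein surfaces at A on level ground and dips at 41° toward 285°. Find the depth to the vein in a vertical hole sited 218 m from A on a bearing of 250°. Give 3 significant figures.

The hole lies 35° from the dip direction, so the down-dip offset is 218 × cos 35° = 178.58 m.
Depth = down-dip offset × tan(dip) = 178.58 × tan 41° = 178.58 × 0.8693
Depth = 155.23 m

155 m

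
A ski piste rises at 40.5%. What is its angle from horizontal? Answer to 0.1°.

22.0°

tan θ = 40.5/100 = 0.4050
θ = arctan(0.4050) = 22.05°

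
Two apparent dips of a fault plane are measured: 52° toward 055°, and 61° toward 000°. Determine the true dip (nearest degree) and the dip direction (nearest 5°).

true dip 61°, dip direction 010°

Each apparent-dip line lies in the plane. As unit vectors (x east, y north, z up), v₁ plunges 52°→055° and v₂ plunges 61°→000°.
The plane normal is n = v₁ × v₂ ∝ (0.073, 0.441, 0.244).
Dip δ = arctan(|n_h|/n_z) = arctan(0.447/0.244) = 61.3°.
The horizontal component of n points toward azimuth atan2(n_x, n_y) = 9°, the dip direction.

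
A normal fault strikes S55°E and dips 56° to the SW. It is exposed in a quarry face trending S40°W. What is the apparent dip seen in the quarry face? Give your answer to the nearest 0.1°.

55.9°

Angle between strike (S55°E) and section (S40°W): β = 85°.
tan(apparent dip) = tan 56° · sin 85° = 1.4769
apparent dip = arctan 1.4769 = 55.90°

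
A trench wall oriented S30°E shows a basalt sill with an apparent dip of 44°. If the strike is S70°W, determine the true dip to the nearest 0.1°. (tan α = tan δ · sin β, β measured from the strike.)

The section is 80° from the strike.
tan(true dip) = tan 44° / sin 80° = 0.9806
δ = arctan(0.9806) = 44.44°

44.4°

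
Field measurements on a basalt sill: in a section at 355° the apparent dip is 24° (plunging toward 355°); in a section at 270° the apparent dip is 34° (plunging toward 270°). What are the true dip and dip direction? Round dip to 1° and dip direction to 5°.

Each apparent-dip line lies in the plane. As unit vectors (x east, y north, z up), v₁ plunges 24°→355° and v₂ plunges 34°→270°.
Cross product v₁ × v₂ gives the pole to the plane: n ∝ (-0.509, 0.293, 0.754).
tan δ = √(n_x²+n_y²)/n_z = 0.587/0.754, so δ = 37.9°.
The horizontal component of n points toward azimuth atan2(n_x, n_y) = 300°, the dip direction.

true dip 38°, dip direction 300°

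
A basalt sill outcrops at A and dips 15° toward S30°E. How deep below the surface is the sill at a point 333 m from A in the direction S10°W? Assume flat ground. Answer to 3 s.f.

68.4 m

The hole lies 40° from the dip direction, so the down-dip offset is 333 × cos 40° = 255.09 m.
Depth = down-dip offset × tan(dip) = 255.09 × tan 15° = 255.09 × 0.2679
Depth = 68.35 m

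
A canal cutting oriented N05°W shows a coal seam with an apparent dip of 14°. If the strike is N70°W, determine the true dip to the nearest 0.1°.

The section is 65° from the strike.
tan(true dip) = tan 14° / sin 65° = 0.2751
true dip = arctan 0.2751 = 15.38°

15.4°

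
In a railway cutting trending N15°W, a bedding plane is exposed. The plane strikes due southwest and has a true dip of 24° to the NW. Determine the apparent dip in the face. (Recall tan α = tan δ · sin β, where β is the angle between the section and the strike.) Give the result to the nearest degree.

Angle between strike (due southwest) and section (N15°W): β = 60°.
tan α = tan 24° × sin 60° = 0.4452 × 0.8660 = 0.3856
apparent dip = arctan 0.3856 = 21.09°

21°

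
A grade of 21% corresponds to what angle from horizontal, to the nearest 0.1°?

11.9°

tan θ = 21/100 = 0.2100
θ = arctan(0.2100) = 11.86°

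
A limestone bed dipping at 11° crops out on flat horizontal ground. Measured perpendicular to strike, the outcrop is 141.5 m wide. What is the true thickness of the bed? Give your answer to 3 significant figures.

27.0 m

True thickness t = w · sin(dip) = 141.5 × sin 11°
t = 141.5 × 0.1908 = 26.999 m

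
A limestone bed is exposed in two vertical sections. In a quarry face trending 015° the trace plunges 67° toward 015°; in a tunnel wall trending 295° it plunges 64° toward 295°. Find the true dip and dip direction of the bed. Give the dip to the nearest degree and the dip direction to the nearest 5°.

Represent each trace as a vector plunging at its apparent dip toward its trend (east-north-up frame): v₁ = (0.101, 0.377, -0.921), v₂ = (-0.397, 0.185, -0.899).
The plane normal is n = v₁ × v₂ ∝ (-0.169, 0.457, 0.169).
tan δ = √(n_x²+n_y²)/n_z = 0.487/0.169, so δ = 70.9°.
Dip direction = azimuth of (n_x, n_y) = atan2(-0.169, 0.457) = 340°.

true dip 71°, dip direction 340°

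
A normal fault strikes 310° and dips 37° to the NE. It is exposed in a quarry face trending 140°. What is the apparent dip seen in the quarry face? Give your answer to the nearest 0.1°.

The section lies 10° from the strike.
tan(apparent dip) = tan 37° · sin 10° = 0.1309
α = arctan(0.1309) = 7.45°

7.5°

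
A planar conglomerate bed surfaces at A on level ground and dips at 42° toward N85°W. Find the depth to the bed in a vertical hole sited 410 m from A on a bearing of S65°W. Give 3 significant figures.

The hole lies 30° from the dip direction, so the down-dip offset is 410 × cos 30° = 355.07 m.
Depth = down-dip offset × tan(dip) = 355.07 × tan 42° = 355.07 × 0.9004
Depth = 319.71 m

320 m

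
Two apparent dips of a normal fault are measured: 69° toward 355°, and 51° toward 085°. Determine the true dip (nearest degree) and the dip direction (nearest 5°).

The two traces are lines in the plane: v₁ = (sin 355°·cos 69°, cos 355°·cos 69°, −sin 69°), v₂ = (sin 85°·cos 51°, cos 85°·cos 51°, −sin 51°).
Cross product v₁ × v₂ gives the pole to the plane: n ∝ (0.226, 0.610, 0.226).
tan δ = √(n_x²+n_y²)/n_z = 0.650/0.226, so δ = 70.9°.
The horizontal component of n points toward azimuth atan2(n_x, n_y) = 20°, the dip direction.

true dip 71°, dip direction 020°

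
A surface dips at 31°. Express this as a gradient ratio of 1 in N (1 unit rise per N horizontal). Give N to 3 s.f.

1 : N means tan θ = 1/N, so N = 1/tan 31° = 1/0.6009

1 in 1.66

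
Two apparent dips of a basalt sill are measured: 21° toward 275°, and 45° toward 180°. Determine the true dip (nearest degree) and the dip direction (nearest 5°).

The two traces are lines in the plane: v₁ = (sin 275°·cos 21°, cos 275°·cos 21°, −sin 21°), v₂ = (sin 180°·cos 45°, cos 180°·cos 45°, −sin 45°).
n = v₁ × v₂ = (-0.311, -0.658, 0.658) (taken with n_z > 0).
Dip δ = arctan(|n_h|/n_z) = arctan(0.727/0.658) = 47.9°.
Dip direction = azimuth of (n_x, n_y) = atan2(-0.311, -0.658) = 205°.

true dip 48°, dip direction 205°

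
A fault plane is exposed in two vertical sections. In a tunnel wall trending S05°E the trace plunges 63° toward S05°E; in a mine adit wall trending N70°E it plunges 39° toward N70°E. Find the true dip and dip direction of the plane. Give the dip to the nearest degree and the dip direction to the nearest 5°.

true dip 67°, dip direction 140°

The two traces are lines in the plane: v₁ = (sin 175°·cos 63°, cos 175°·cos 63°, −sin 63°), v₂ = (sin 70°·cos 39°, cos 70°·cos 39°, −sin 39°).
The plane normal is n = v₁ × v₂ ∝ (0.521, -0.626, 0.341).
Dip δ = arctan(|n_h|/n_z) = arctan(0.815/0.341) = 67.3°.
Dip direction = atan2(0.521, -0.626) = 140° (azimuth of n's horizontal projection).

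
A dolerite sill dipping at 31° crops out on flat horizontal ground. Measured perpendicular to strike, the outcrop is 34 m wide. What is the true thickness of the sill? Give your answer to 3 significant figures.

17.5 m

True thickness t = w · sin(dip) = 34 × sin 31°
t = 34 × 0.5150 = 17.511 m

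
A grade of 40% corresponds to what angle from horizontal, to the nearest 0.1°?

tan θ = 40/100 = 0.4000
θ = arctan(0.4000) = 21.80°

21.8°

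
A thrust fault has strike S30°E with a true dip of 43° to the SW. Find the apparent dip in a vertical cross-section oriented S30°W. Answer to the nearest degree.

The section lies 60° from the strike.
tan(apparent dip) = tan 43° · sin 60° = 0.8076
α = arctan(0.8076) = 38.92°

39°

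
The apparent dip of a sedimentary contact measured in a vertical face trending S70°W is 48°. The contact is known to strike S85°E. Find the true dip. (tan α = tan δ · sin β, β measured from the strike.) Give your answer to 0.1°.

69.2°

The section is 25° from the strike.
tan(true dip) = tan 48° / sin 25° = 2.6279
true dip = arctan 2.6279 = 69.17°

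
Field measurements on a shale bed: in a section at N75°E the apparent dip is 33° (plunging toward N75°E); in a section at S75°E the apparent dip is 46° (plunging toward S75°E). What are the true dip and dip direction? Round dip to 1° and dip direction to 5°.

true dip 49°, dip direction 130°

Represent each trace as a vector plunging at its apparent dip toward its trend (east-north-up frame): v₁ = (0.810, 0.217, -0.545), v₂ = (0.671, -0.180, -0.719).
n = v₁ × v₂ = (0.254, -0.217, 0.291) (taken with n_z > 0).
tan δ = √(n_x²+n_y²)/n_z = 0.334/0.291, so δ = 48.9°.
Dip direction = atan2(0.254, -0.217) = 131° (azimuth of n's horizontal projection).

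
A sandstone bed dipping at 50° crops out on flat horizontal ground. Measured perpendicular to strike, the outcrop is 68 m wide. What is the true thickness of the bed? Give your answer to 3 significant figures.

52.1 m

True thickness t = w · sin(dip) = 68 × sin 50°
t = 68 × 0.7660 = 52.091 m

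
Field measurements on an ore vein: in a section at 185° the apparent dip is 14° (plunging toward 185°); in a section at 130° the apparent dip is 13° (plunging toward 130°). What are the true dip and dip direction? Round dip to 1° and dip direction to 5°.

Represent each trace as a vector plunging at its apparent dip toward its trend (east-north-up frame): v₁ = (-0.085, -0.967, -0.242), v₂ = (0.746, -0.626, -0.225).
n = v₁ × v₂ = (0.066, -0.200, 0.774) (taken with n_z > 0).
True dip = arccos(n_z / |n|) = arccos(0.9651) = 15.2°.
Dip direction = azimuth of (n_x, n_y) = atan2(0.066, -0.200) = 162°.

true dip 15°, dip direction 160°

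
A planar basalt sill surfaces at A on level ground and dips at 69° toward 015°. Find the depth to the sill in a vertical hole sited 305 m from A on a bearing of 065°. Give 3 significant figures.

The hole lies 50° from the dip direction, so the down-dip offset is 305 × cos 50° = 196.05 m.
Depth = down-dip offset × tan(dip) = 196.05 × tan 69° = 196.05 × 2.6051
Depth = 510.73 m

511 m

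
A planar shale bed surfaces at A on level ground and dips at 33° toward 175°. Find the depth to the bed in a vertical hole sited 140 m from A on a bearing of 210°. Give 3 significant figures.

The hole lies 35° from the dip direction, so the down-dip offset is 140 × cos 35° = 114.68 m.
Depth = down-dip offset × tan(dip) = 114.68 × tan 33° = 114.68 × 0.6494
Depth = 74.47 m

74.5 m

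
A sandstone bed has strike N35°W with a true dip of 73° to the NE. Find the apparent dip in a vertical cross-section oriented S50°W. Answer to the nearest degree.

The section lies 85° from the strike.
tan(apparent dip) = tan 73° · sin 85° = 3.2584
α = arctan(3.2584) = 72.94°

73°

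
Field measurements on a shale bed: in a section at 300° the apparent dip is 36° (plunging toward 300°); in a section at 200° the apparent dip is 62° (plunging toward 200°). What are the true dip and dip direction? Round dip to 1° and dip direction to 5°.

true dip 65°, dip direction 230°

Represent each trace as a vector plunging at its apparent dip toward its trend (east-north-up frame): v₁ = (-0.701, 0.405, -0.588), v₂ = (-0.161, -0.441, -0.883).
Cross product v₁ × v₂ gives the pole to the plane: n ∝ (-0.616, -0.524, 0.374).
True dip = arccos(n_z / |n|) = arccos(0.4196) = 65.2°.
Dip direction = azimuth of (n_x, n_y) = atan2(-0.616, -0.524) = 230°.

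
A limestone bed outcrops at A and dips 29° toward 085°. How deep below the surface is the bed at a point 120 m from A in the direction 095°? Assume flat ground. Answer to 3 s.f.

The hole lies 10° from the dip direction, so the down-dip offset is 120 × cos 10° = 118.18 m.
Depth = down-dip offset × tan(dip) = 118.18 × tan 29° = 118.18 × 0.5543
Depth = 65.51 m

65.5 m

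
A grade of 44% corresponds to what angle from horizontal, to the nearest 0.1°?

tan θ = 44/100 = 0.4400
θ = arctan(0.4400) = 23.75°

23.7°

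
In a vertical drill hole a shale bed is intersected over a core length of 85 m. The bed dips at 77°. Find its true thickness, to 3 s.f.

True thickness t = h · cos(dip) = 85 × cos 77°
t = 85 × 0.2250 = 19.121 m

19.1 m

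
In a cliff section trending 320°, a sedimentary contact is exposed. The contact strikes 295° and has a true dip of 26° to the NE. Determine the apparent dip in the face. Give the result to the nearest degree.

12°

The section lies 25° from the strike.
tan α = tan 26° × sin 25° = 0.4877 × 0.4226 = 0.2061
α = arctan(0.2061) = 11.65°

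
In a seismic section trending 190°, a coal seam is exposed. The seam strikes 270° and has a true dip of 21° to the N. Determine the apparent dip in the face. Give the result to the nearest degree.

Angle between strike (270°) and section (190°): β = 80°.
tan(apparent dip) = tan 21° · sin 80° = 0.3780
α = arctan(0.3780) = 20.71°

21°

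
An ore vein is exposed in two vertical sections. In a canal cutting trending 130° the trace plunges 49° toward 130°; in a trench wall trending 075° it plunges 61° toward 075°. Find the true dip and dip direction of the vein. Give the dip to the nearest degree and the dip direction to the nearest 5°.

true dip 61°, dip direction 080°

Each apparent-dip line lies in the plane. As unit vectors (x east, y north, z up), v₁ plunges 49°→130° and v₂ plunges 61°→075°.
Cross product v₁ × v₂ gives the pole to the plane: n ∝ (0.464, 0.086, 0.261).
True dip = arccos(n_z / |n|) = arccos(0.4837) = 61.1°.
Dip direction = atan2(0.464, 0.086) = 79° (azimuth of n's horizontal projection).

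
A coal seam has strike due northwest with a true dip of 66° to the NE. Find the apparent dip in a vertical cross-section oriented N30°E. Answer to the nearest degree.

The strike is due northwest and the section trends N30°E; the acute angle between them is β = 75°.
tan α = tan 66° × sin 75° = 2.2460 × 0.9659 = 2.1695
apparent dip = arctan 2.1695 = 65.25°

65°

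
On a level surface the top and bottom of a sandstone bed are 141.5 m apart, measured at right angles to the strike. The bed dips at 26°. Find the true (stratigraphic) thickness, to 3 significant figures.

62.0 m

True thickness t = w · sin(dip) = 141.5 × sin 26°
t = 141.5 × 0.4384 = 62.030 m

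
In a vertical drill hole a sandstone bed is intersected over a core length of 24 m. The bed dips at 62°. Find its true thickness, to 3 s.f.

11.3 m

True thickness t = h · cos(dip) = 24 × cos 62°
t = 24 × 0.4695 = 11.267 m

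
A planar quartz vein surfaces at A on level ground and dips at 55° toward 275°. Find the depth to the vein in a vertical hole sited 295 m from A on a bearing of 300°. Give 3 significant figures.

The hole lies 25° from the dip direction, so the down-dip offset is 295 × cos 25° = 267.36 m.
Depth = down-dip offset × tan(dip) = 267.36 × tan 55° = 267.36 × 1.4281
Depth = 381.83 m

382 m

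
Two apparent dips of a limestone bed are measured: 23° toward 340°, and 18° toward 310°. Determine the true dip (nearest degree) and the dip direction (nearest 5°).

Each apparent-dip line lies in the plane. As unit vectors (x east, y north, z up), v₁ plunges 23°→340° and v₂ plunges 18°→310°.
n = v₁ × v₂ = (-0.028, 0.187, 0.438) (taken with n_z > 0).
tan δ = √(n_x²+n_y²)/n_z = 0.190/0.438, so δ = 23.4°.
The horizontal component of n points toward azimuth atan2(n_x, n_y) = 351°, the dip direction.

true dip 23°, dip direction 350°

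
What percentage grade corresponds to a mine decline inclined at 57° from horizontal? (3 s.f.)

grade % = 100 × tan 57° = 100 × 1.5399

154%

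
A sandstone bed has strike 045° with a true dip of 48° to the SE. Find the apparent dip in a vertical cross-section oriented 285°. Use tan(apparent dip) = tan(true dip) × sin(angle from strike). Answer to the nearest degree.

44°

The strike is 045° and the section trends 285°; the acute angle between them is β = 60°.
tan α = tan 48° × sin 60° = 1.1106 × 0.8660 = 0.9618
apparent dip = arctan 0.9618 = 43.89°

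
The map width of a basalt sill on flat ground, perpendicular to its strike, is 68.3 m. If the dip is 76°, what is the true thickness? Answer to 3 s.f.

66.3 m

True thickness t = w · sin(dip) = 68.3 × sin 76°
t = 68.3 × 0.9703 = 66.271 m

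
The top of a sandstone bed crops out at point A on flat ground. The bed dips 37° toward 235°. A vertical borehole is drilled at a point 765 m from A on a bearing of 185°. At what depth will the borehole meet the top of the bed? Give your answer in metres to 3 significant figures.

The hole lies 50° from the dip direction, so the down-dip offset is 765 × cos 50° = 491.73 m.
Depth = down-dip offset × tan(dip) = 491.73 × tan 37° = 491.73 × 0.7536
Depth = 370.55 m

371 m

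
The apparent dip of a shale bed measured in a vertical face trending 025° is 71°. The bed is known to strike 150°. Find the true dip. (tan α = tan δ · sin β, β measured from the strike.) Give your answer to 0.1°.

74.2°

β = acute angle between strike 150° and section 025° = 55°.
tan δ = tan α / sin β = tan 71° / sin 55° = 2.9042 / 0.8192 = 3.5454
δ = arctan(3.5454) = 74.25°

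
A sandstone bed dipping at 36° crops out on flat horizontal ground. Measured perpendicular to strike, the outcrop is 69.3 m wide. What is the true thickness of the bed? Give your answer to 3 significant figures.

40.7 m

True thickness t = w · sin(dip) = 69.3 × sin 36°
t = 69.3 × 0.5878 = 40.734 m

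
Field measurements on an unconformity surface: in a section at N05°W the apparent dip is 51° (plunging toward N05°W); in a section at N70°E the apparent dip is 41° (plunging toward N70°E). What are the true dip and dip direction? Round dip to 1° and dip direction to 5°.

Each apparent-dip line lies in the plane. As unit vectors (x east, y north, z up), v₁ plunges 51°→N05°W and v₂ plunges 41°→N70°E.
The plane normal is n = v₁ × v₂ ∝ (0.211, 0.587, 0.459).
tan δ = √(n_x²+n_y²)/n_z = 0.624/0.459, so δ = 53.7°.
Dip direction = azimuth of (n_x, n_y) = atan2(0.211, 0.587) = 20°.

true dip 54°, dip direction 020°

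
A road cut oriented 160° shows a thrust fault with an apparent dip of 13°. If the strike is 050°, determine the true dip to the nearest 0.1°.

The section is 70° from the strike.
tan(true dip) = tan 13° / sin 70° = 0.2457
δ = arctan(0.2457) = 13.80°

13.8°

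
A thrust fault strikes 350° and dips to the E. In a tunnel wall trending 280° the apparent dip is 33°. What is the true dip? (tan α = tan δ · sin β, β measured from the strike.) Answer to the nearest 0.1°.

34.6°

The section is 70° from the strike.
tan(true dip) = tan 33° / sin 70° = 0.6911
δ = arctan(0.6911) = 34.65°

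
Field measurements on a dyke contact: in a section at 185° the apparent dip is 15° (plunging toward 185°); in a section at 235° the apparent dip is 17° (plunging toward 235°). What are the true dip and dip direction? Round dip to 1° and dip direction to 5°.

true dip 18°, dip direction 220°

Represent each trace as a vector plunging at its apparent dip toward its trend (east-north-up frame): v₁ = (-0.084, -0.962, -0.259), v₂ = (-0.783, -0.549, -0.292).
n = v₁ × v₂ = (-0.139, -0.178, 0.708) (taken with n_z > 0).
True dip = arccos(n_z / |n|) = arccos(0.9525) = 17.7°.
The horizontal component of n points toward azimuth atan2(n_x, n_y) = 218°, the dip direction.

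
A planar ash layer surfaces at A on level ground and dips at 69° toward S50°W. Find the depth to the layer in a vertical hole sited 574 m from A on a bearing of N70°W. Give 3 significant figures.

The hole lies 60° from the dip direction, so the down-dip offset is 574 × cos 60° = 287.00 m.
Depth = down-dip offset × tan(dip) = 287.00 × tan 69° = 287.00 × 2.6051
Depth = 747.66 m

748 m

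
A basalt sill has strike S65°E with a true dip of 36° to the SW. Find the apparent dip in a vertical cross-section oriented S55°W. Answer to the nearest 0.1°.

Angle between strike (S65°E) and section (S55°W): β = 60°.
tan(apparent dip) = tan 36° · sin 60° = 0.6292
α = arctan(0.6292) = 32.18°

32.2°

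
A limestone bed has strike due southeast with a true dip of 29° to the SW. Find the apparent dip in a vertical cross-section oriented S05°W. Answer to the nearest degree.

Angle between strike (due southeast) and section (S05°W): β = 50°.
tan α = tan 29° × sin 50° = 0.5543 × 0.7660 = 0.4246
apparent dip = arctan 0.4246 = 23.01°

23°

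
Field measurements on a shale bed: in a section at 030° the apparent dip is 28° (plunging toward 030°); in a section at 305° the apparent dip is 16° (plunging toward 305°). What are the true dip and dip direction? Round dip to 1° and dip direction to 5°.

The two traces are lines in the plane: v₁ = (sin 30°·cos 28°, cos 30°·cos 28°, −sin 28°), v₂ = (sin 305°·cos 16°, cos 305°·cos 16°, −sin 16°).
Cross product v₁ × v₂ gives the pole to the plane: n ∝ (0.048, 0.491, 0.846).
Dip δ = arctan(|n_h|/n_z) = arctan(0.494/0.846) = 30.3°.
Dip direction = azimuth of (n_x, n_y) = atan2(0.048, 0.491) = 6°.

true dip 30°, dip direction 005°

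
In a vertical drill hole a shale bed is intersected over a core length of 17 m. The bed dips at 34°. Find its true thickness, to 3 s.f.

14.1 m

True thickness t = h · cos(dip) = 17 × cos 34°
t = 17 × 0.8290 = 14.094 m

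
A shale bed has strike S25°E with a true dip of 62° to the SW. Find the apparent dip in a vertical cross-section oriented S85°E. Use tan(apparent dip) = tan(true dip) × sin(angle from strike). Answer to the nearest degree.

The strike is S25°E and the section trends S85°E; the acute angle between them is β = 60°.
tan α = tan 62° × sin 60° = 1.8807 × 0.8660 = 1.6288
apparent dip = arctan 1.6288 = 58.45°

58°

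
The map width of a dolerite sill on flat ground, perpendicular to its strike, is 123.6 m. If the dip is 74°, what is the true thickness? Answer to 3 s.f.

119 m

True thickness t = w · sin(dip) = 123.6 × sin 74°
t = 123.6 × 0.9613 = 118.812 m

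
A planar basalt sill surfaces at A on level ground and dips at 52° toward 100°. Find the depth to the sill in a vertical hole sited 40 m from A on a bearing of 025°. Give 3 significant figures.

The hole lies 75° from the dip direction, so the down-dip offset is 40 × cos 75° = 10.35 m.
Depth = down-dip offset × tan(dip) = 10.35 × tan 52° = 10.35 × 1.2799
Depth = 13.25 m

13.3 m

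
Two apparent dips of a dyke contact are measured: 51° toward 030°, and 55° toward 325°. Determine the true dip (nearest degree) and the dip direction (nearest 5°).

Each apparent-dip line lies in the plane. As unit vectors (x east, y north, z up), v₁ plunges 51°→030° and v₂ plunges 55°→325°.
Cross product v₁ × v₂ gives the pole to the plane: n ∝ (-0.081, 0.513, 0.327).
tan δ = √(n_x²+n_y²)/n_z = 0.520/0.327, so δ = 57.8°.
Dip direction = atan2(-0.081, 0.513) = 351° (azimuth of n's horizontal projection).

true dip 58°, dip direction 350°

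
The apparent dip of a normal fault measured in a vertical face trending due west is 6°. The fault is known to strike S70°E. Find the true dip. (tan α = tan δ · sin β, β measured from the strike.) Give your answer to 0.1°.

17.1°

β = acute angle between strike S70°E and section due west = 20°.
tan(true dip) = tan 6° / sin 20° = 0.3073
δ = arctan(0.3073) = 17.08°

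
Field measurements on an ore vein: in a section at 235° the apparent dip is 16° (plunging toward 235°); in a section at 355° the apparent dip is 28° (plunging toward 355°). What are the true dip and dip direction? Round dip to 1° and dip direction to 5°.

Represent each trace as a vector plunging at its apparent dip toward its trend (east-north-up frame): v₁ = (-0.787, -0.551, -0.276), v₂ = (-0.077, 0.880, -0.469).
n = v₁ × v₂ = (-0.501, 0.348, 0.735) (taken with n_z > 0).
Dip δ = arctan(|n_h|/n_z) = arctan(0.611/0.735) = 39.7°.
The horizontal component of n points toward azimuth atan2(n_x, n_y) = 305°, the dip direction.

true dip 40°, dip direction 305°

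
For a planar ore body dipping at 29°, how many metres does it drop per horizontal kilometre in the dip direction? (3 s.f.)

554 m

drop per km = 1000 × tan 29° = 1000 × 0.5543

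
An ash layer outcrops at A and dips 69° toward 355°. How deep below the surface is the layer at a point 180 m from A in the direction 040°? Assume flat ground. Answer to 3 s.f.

The hole lies 45° from the dip direction, so the down-dip offset is 180 × cos 45° = 127.28 m.
Depth = down-dip offset × tan(dip) = 127.28 × tan 69° = 127.28 × 2.6051
Depth = 331.57 m

332 m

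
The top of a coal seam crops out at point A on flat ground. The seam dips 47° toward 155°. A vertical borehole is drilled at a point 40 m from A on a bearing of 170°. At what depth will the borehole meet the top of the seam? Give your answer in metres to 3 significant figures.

The hole lies 15° from the dip direction, so the down-dip offset is 40 × cos 15° = 38.64 m.
Depth = down-dip offset × tan(dip) = 38.64 × tan 47° = 38.64 × 1.0724
Depth = 41.43 m

41.4 m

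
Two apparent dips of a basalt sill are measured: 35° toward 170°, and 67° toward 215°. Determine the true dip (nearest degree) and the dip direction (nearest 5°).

The two traces are lines in the plane: v₁ = (sin 170°·cos 35°, cos 170°·cos 35°, −sin 35°), v₂ = (sin 215°·cos 67°, cos 215°·cos 67°, −sin 67°).
The plane normal is n = v₁ × v₂ ∝ (-0.559, -0.259, 0.226).
Dip δ = arctan(|n_h|/n_z) = arctan(0.616/0.226) = 69.8°.
Dip direction = azimuth of (n_x, n_y) = atan2(-0.559, -0.259) = 245°.

true dip 70°, dip direction 245°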